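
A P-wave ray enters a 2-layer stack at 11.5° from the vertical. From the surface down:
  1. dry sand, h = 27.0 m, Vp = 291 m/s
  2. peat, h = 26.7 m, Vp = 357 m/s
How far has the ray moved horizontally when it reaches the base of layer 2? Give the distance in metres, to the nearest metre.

12 m

Apply Snell's law at each interface; in layer i the horizontal offset is hᵢ·tan θᵢ.
Layer 1: θ = 11.50°; offset = 27.0·tan 11.50° = 5.493 m.
Layer 2: sin θ = 357·sin 11.5°/291 = 0.2446, θ = 14.16°; offset = 26.7·tan 14.16° = 6.735 m.
Total horizontal offset = 12.228 m.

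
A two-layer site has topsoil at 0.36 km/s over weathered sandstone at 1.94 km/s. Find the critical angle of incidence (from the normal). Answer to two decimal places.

Critical incidence: sin θ_c = V₁/V₂ = 0.36/1.94 = 0.1856.
θ_c = arcsin 0.1856 = 10.69°.

10.69°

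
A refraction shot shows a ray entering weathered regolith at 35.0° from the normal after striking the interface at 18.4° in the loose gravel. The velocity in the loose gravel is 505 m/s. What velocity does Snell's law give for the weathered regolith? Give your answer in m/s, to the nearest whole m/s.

Snell's law: sin 18.4°/V₁ = sin 35.0°/V₂.
V₂ = V₁·sin 35.0°/sin 18.4° = 505 × 1.8171 = 917.65 m/s.

918 m/s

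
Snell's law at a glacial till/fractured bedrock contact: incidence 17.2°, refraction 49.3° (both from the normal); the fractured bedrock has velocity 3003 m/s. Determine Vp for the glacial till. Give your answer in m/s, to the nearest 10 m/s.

Snell's law: sin 17.2°/V₁ = sin 49.3°/V₂.
V₁ = V₂·sin 17.2°/sin 49.3° = 3003 × 0.3900 = 1171.31 m/s.

1170 m/s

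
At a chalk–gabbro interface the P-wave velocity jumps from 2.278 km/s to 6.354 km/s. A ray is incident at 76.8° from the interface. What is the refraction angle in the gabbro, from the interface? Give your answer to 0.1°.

Convert to the normal: θ₁ = 90° − 76.8° = 13.2°.
Snell's law: sin θ₂ = (V₂/V₁)·sin θ₁ = (6.354/2.278)·sin 13.2° = 0.6369.
θ₂ = arcsin 0.6369 = 39.56° from the normal.
From the interface: 90° − 39.56° = 50.44°.

50.4°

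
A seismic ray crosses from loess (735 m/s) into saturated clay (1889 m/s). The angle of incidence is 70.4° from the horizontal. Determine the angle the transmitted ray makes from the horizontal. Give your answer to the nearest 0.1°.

30.4°

Angle from the normal: 90° − 70.4° = 19.6°.
sin θ₁/V₁ = sin θ₂/V₂ ⇒ sin θ₂ = 1889·sin 19.6°/735 = 1889·0.3355/735 = 0.8621.
θ₂ = arcsin 0.8621 = 59.56° from the normal.
From the interface: 90° − 59.56° = 30.44°.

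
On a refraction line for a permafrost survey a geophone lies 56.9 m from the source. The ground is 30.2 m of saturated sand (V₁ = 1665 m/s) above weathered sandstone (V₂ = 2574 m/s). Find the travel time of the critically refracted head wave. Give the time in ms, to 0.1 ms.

θ_c = arcsin(V₁/V₂) = arcsin(1665/2574) = 40.30°, cos θ_c = 0.7626.
Intercept time tᵢ = 2h cos θ_c / V₁ = 2·30.2·0.7626/1665 = 0.02766 s.
t = x/V₂ + tᵢ = 56.9/2574 + 0.02766 = 0.04977 s.

49.8 ms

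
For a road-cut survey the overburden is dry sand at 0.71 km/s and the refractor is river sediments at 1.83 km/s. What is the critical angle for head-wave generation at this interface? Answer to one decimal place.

At critical incidence the refracted ray runs along the interface (θ₂ = 90°), so sin θ_c = V₁/V₂.
θ_c = arcsin(0.71/1.83) = arcsin 0.3880 = 22.83°.

22.8°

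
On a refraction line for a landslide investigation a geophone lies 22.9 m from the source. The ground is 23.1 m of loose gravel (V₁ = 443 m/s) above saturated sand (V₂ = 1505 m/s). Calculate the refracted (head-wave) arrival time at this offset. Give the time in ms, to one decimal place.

θ_c = arcsin(V₁/V₂) = arcsin(443/1505) = 17.12°, cos θ_c = 0.9557.
Intercept time tᵢ = 2h cos θ_c / V₁ = 2·23.1·0.9557/443 = 0.09967 s.
t = x/V₂ + tᵢ = 22.9/1505 + 0.09967 = 0.11488 s.

114.9 ms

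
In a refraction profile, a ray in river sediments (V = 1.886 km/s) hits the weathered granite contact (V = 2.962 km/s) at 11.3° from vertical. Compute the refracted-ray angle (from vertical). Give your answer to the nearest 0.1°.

17.9°

Snell's law: sin θ₂ = (V₂/V₁)·sin θ₁ = (2.962/1.886)·sin 11.3° = 0.3077.
θ₂ = arcsin 0.3077 = 17.92° from the normal.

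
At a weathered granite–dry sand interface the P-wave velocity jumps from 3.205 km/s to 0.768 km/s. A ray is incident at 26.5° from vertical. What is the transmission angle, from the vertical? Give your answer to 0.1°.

Snell's law: sin θ₂ = (V₂/V₁)·sin θ₁ = (0.768/3.205)·sin 26.5° = 0.1069.
θ₂ = sin⁻¹(0.1069) = 6.14° (from vertical).

6.1°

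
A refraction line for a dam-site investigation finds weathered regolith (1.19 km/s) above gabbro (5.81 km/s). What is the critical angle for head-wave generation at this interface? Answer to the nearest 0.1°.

11.8°

At critical incidence the refracted ray runs along the interface (θ₂ = 90°), so sin θ_c = V₁/V₂.
θ_c = arcsin(1.19/5.81) = arcsin 0.2048 = 11.82°.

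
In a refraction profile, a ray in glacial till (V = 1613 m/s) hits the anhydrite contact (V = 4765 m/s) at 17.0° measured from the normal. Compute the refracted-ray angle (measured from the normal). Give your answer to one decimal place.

Snell's law: sin θ₂ = (V₂/V₁)·sin θ₁ = (4765/1613)·sin 17.0° = 0.8637.
θ₂ = arcsin 0.8637 = 59.73° from the normal.

59.7°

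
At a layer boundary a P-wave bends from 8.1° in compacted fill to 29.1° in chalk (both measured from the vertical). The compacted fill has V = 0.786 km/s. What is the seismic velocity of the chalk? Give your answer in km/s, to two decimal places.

2.71 km/s

Snell's law: sin 8.1°/V₁ = sin 29.1°/V₂.
V₂ = V₁·sin 29.1°/sin 8.1° = 0.786 × 3.4516 = 2.71 km/s.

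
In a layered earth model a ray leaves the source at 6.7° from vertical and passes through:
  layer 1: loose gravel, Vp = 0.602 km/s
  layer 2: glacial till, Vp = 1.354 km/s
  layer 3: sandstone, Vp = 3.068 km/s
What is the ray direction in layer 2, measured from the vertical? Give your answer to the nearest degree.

15°

Ray parameter p = sin 6.7° / 0.602 = 1.9381e-01 s/km.
sin θ_2 = p·V_2 = 1.9381e-01 × 1.354 = 0.2624.
θ_2 = arcsin 0.2624 = 15.21°.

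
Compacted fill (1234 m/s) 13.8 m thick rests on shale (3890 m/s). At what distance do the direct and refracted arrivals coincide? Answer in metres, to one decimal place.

θ_c = arcsin(1234/3890) = 18.50°, so cos θ_c = 0.9484 and tᵢ = 2h cos θ_c/V₁ = 0.0212 s.
At crossover x/V₁ = x/V₂ + tᵢ ⇒ x = tᵢ/(1/V₁ − 1/V₂) = 0.02121/(8.1037e-04 − 2.5707e-04) = 38.34 m.

38.3 m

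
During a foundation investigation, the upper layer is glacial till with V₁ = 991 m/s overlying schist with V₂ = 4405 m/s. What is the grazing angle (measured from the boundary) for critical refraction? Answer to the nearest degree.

At critical incidence the refracted ray runs along the interface (θ₂ = 90°), so sin θ_c = V₁/V₂.
θ_c = arcsin(991/4405) = arcsin 0.2250 = 13.00°.
Measured from the interface: 90° − 13.00° = 77.00°.

77°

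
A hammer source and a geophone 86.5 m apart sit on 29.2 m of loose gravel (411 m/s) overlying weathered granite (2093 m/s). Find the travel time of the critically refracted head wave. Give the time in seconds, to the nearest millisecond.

θ_c = arcsin(V₁/V₂) = arcsin(411/2093) = 11.32°, cos θ_c = 0.9805.
Intercept time tᵢ = 2h cos θ_c / V₁ = 2·29.2·0.9805/411 = 0.13933 s.
t = x/V₂ + tᵢ = 86.5/2093 + 0.13933 = 0.18065 s.

0.181 s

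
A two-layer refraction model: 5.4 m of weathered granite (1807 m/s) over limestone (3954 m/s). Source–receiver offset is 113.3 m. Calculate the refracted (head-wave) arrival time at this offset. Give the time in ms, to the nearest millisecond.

t = x/V₂ + 2h·√(V₂²−V₁²)/(V₁V₂).
√(V₂²−V₁²) = √(3954²−1807²) = 3516.9 m/s; delay term = 2·5.4·3516.9/(1807·3954) = 0.00532 s.
t = 113.3/3954 + 0.00532 = 0.03397 s.

34 ms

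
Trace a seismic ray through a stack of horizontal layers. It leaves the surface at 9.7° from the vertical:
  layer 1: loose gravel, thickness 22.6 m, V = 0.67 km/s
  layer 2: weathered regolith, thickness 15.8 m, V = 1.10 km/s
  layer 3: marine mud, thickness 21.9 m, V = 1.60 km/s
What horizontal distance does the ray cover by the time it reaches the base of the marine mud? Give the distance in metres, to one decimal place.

Apply Snell's law at each interface; in layer i the horizontal offset is hᵢ·tan θᵢ.
Layer 1: θ = 9.70°; offset = 22.6·tan 9.70° = 3.863 m.
Layer 2: sin θ = 1.10·sin 9.7°/0.67 = 0.2766, θ = 16.06°; offset = 15.8·tan 16.06° = 4.548 m.
Layer 3: sin θ = 1.60·sin 9.7°/0.67 = 0.4024, θ = 23.73°; offset = 21.9·tan 23.73° = 9.625 m.
Σ offsets = 18.036 m.

18.0 m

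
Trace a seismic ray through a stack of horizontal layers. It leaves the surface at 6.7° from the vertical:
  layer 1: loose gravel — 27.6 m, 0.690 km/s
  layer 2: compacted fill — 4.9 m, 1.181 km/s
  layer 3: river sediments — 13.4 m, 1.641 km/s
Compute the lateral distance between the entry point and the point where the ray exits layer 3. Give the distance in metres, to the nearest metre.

8 m

p = sin θ₁/V₁ = sin 6.7°/0.690 = 1.6909e-01 s/km is conserved through the stack.
Layer 1: θ = 6.70°; offset = 27.6·tan 6.70° = 3.242 m.
Layer 2: sin θ = p·1.181 = 0.1997 → θ = 11.52°; offset = 4.9·tan 11.52° = 0.999 m.
Layer 3: sin θ = p·1.641 = 0.2775 → θ = 16.11°; offset = 13.4·tan 16.11° = 3.870 m.
Σ offsets = 8.111 m.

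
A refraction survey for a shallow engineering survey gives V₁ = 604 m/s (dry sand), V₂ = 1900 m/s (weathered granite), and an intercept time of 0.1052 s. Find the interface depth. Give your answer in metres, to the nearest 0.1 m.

h = tᵢ·V₁·V₂ / (2·√(V₂²−V₁²)).
√(V₂²−V₁²) = √(1900² − 604²) = 1801.4 m/s.
h = 0.1052 s × 604 × 1900 / (2 × 1801.4) = 33.51 m.

33.5 m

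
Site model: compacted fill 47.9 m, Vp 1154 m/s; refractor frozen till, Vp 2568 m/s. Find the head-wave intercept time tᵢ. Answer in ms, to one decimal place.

θ_c = arcsin(V₁/V₂) = arcsin(1154/2568) = 26.70°; cos θ_c = 0.8933.
tᵢ = 2h·cos θ_c / V₁ = 2·47.9·0.8933 / 1154 = 0.07416 s.

74.2 ms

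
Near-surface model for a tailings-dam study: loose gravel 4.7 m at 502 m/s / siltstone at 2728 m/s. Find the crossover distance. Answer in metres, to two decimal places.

11.32 m

θ_c = arcsin(502/2728) = 10.60°, so cos θ_c = 0.9829 and tᵢ = 2h cos θ_c/V₁ = 0.0184 s.
At crossover x/V₁ = x/V₂ + tᵢ ⇒ x = tᵢ/(1/V₁ − 1/V₂) = 0.01841/(1.9920e-03 − 3.6657e-04) = 11.32 m.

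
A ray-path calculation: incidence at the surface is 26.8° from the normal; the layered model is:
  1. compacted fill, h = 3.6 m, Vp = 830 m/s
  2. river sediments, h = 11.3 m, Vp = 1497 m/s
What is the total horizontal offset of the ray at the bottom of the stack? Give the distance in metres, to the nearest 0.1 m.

17.6 m

Apply Snell's law at each interface; in layer i the horizontal offset is hᵢ·tan θᵢ.
Layer 1: θ = 26.80°; offset = 3.6·tan 26.80° = 1.818 m.
Layer 2: sin θ = 1497·sin 26.8°/830 = 0.8132, θ = 54.41°; offset = 11.3·tan 54.41° = 15.790 m.
Σ offsets = 17.608 m.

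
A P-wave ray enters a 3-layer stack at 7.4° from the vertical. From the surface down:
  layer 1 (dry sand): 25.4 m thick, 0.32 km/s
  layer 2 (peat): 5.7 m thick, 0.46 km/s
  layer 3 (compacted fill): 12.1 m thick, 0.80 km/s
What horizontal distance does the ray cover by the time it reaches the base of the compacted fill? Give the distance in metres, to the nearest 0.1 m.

Apply Snell's law at each interface; in layer i the horizontal offset is hᵢ·tan θᵢ.
Layer 1: θ = 7.40°; offset = 25.4·tan 7.40° = 3.299 m.
Layer 2: sin θ = 0.46·sin 7.4°/0.32 = 0.1851, θ = 10.67°; offset = 5.7·tan 10.67° = 1.074 m.
Layer 3: sin θ = 0.80·sin 7.4°/0.32 = 0.3220, θ = 18.78°; offset = 12.1·tan 18.78° = 4.115 m.
Summing the layer offsets gives 8.488 m.

8.5 m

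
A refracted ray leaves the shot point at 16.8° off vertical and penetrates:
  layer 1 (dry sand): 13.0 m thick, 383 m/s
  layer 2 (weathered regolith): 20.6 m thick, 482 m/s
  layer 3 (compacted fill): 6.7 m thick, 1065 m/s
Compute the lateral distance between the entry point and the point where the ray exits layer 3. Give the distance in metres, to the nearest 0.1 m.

21.0 m

Ray parameter p = sin 16.8° / 383 m/s = 7.5465e-04 s/m.
Layer 1: θ = 16.80°; offset = 13.0·tan 16.80° = 3.925 m.
Layer 2: sin θ = p·482 = 0.3637 → θ = 21.33°; offset = 20.6·tan 21.33° = 8.044 m.
Layer 3: sin θ = p·1065 = 0.8037 → θ = 53.49°; offset = 6.7·tan 53.49° = 9.050 m.
Total horizontal offset = 21.019 m.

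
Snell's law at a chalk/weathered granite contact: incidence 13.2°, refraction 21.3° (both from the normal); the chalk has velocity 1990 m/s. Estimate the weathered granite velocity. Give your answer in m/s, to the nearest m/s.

sin 13.2° = 0.2284; sin 21.3° = 0.3633.
V₂ = V₁·(sin θ₂/sin θ₁) = 1990·(0.3633/0.2284) = 3165.61 m/s.

3166 m/s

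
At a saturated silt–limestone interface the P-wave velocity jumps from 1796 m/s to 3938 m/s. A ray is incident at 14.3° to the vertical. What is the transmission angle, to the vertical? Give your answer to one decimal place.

32.8°

sin θ₁/V₁ = sin θ₂/V₂ ⇒ sin θ₂ = 3938·sin 14.3°/1796 = 3938·0.2470/1796 = 0.5416.
θ₂ = sin⁻¹(0.5416) = 32.79° (from vertical).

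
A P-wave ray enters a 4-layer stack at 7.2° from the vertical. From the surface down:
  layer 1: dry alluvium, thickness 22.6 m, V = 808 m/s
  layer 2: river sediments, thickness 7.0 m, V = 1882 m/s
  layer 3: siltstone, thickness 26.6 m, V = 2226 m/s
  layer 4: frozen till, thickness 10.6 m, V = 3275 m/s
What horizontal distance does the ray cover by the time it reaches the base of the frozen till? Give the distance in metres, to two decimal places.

Apply Snell's law at each interface; in layer i the horizontal offset is hᵢ·tan θᵢ.
Layer 1: θ = 7.20°; offset = 22.6·tan 7.20° = 2.8550 m.
Layer 2: sin θ = 1882·sin 7.2°/808 = 0.2919, θ = 16.97°; offset = 7.0·tan 16.97° = 2.1366 m.
Layer 3: sin θ = 2226·sin 7.2°/808 = 0.3453, θ = 20.20°; offset = 26.6·tan 20.20° = 9.7865 m.
Layer 4: sin θ = 3275·sin 7.2°/808 = 0.5080, θ = 30.53°; offset = 10.6·tan 30.53° = 6.2516 m.
Total horizontal offset = 21.0297 m.

21.03 m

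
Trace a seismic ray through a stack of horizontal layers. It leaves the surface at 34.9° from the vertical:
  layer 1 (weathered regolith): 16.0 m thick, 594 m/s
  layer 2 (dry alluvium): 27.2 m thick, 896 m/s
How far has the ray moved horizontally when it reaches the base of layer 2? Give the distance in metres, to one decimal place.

Apply Snell's law at each interface; in layer i the horizontal offset is hᵢ·tan θᵢ.
Layer 1: θ = 34.90°; offset = 16.0·tan 34.90° = 11.162 m.
Layer 2: sin θ = 896·sin 34.9°/594 = 0.8630, θ = 59.66°; offset = 27.2·tan 59.66° = 46.471 m.
Summing the layer offsets gives 57.633 m.

57.6 m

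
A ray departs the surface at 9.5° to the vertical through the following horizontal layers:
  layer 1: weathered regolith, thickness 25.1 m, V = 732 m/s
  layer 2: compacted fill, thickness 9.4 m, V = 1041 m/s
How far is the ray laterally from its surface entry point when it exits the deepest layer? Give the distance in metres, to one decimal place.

Apply Snell's law at each interface; in layer i the horizontal offset is hᵢ·tan θᵢ.
Layer 1: θ = 9.50°; offset = 25.1·tan 9.50° = 4.200 m.
Layer 2: sin θ = 1041·sin 9.5°/732 = 0.2347, θ = 13.58°; offset = 9.4·tan 13.58° = 2.270 m.
Summing the layer offsets gives 6.470 m.

6.5 m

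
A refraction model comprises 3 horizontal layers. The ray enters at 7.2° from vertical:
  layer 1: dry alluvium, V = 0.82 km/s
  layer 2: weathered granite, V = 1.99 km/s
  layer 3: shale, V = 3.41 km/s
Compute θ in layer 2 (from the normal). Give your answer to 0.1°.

17.7°

Snell's law across each interface conserves sin θ / V, so sin θ_2 = V_2·sin θ₁/V₁.
sin θ_2 = 1.99 × sin 7.2° / 0.82 = 0.3042.
θ_2 = arcsin 0.3042 = 17.71°.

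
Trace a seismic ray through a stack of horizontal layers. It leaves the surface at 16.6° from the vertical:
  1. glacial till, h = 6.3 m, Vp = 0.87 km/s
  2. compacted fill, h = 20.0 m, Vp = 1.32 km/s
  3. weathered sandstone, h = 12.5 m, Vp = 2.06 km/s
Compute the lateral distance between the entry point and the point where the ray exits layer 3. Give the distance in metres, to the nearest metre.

Ray parameter p = sin 16.6° / 0.87 km/s = 3.2838e-01 s/km.
Layer 1: θ = 16.60°; offset = 6.3·tan 16.60° = 1.878 m.
Layer 2: sin θ = p·1.32 = 0.4335 → θ = 25.69°; offset = 20.0·tan 25.69° = 9.620 m.
Layer 3: sin θ = p·2.06 = 0.6765 → θ = 42.57°; offset = 12.5·tan 42.57° = 11.481 m.
Total horizontal offset = 22.979 m.

23 m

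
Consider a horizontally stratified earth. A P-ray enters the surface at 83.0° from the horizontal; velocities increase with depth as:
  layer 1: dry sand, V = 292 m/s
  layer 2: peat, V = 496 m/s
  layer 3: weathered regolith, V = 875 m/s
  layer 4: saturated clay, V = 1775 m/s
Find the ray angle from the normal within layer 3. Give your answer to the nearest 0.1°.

21.4°

From the normal: θ₁ = 90° − 83.0° = 7.0°.
Ray parameter p = sin 7.0° / 292 = 4.1736e-04 s/m.
sin θ_3 = p·V_3 = 4.1736e-04 × 875 = 0.3652.
θ_3 = 21.42° from the vertical.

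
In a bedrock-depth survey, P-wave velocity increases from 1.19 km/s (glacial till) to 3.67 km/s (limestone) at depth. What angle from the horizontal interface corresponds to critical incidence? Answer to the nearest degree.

71°

At critical incidence the refracted ray runs along the interface (θ₂ = 90°), so sin θ_c = V₁/V₂.
θ_c = arcsin(1.19/3.67) = arcsin 0.3243 = 18.92°.
Measured from the interface: 90° − 18.92° = 71.08°.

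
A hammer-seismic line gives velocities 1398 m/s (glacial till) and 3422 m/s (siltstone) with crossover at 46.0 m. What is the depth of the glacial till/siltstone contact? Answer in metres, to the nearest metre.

15 m

h = (x_cross/2)·√((V₂−V₁)/(V₂+V₁)).
(V₂−V₁)/(V₂+V₁) = (3422−1398)/(3422+1398) = 0.4199; √ = 0.6480.
h = (46.0/2)·0.6480 = 14.90 m.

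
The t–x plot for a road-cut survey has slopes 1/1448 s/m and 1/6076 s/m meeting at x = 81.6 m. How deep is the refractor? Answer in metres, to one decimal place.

x_cross = 2h·√((V₂+V₁)/(V₂−V₁)) → h = x_cross / (2·√((V₂+V₁)/(V₂−V₁))).
√((V₂+V₁)/(V₂−V₁)) = √((6076+1448)/(6076−1448)) = 1.2751.
h = 81.6 / (2·1.2751) = 32.00 m.

32.0 m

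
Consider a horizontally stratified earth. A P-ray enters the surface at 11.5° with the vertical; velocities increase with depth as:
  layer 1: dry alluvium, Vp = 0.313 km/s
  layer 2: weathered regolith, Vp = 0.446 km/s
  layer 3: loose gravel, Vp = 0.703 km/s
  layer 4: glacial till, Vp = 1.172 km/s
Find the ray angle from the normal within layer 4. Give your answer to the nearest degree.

48°

Snell's law across each interface conserves sin θ / V, so sin θ_4 = V_4·sin θ₁/V₁.
sin θ_4 = 1.172 × sin 11.5° / 0.313 = 0.7465.
θ_4 = arcsin 0.7465 = 48.29°.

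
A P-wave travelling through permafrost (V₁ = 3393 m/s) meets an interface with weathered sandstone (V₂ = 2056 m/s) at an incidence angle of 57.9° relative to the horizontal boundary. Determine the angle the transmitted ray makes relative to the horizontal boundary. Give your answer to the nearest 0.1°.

Angle from the normal: 90° − 57.9° = 32.1°.
sin θ₁/V₁ = sin θ₂/V₂ ⇒ sin θ₂ = 2056·sin 32.1°/3393 = 2056·0.5314/3393 = 0.3220.
θ₂ = sin⁻¹(0.3220) = 18.78° (from vertical).
From the interface: 90° − 18.78° = 71.22°.

71.2°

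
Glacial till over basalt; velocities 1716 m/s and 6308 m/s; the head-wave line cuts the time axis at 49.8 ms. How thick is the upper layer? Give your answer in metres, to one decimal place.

θ_c = arcsin(1716/6308) = 15.79°; cos θ_c = 0.9623.
tᵢ = 2h cos θ_c/V₁ ⇒ h = tᵢ·V₁/(2 cos θ_c) = 0.0498·1716/(2·0.9623) = 44.40 m.

44.4 m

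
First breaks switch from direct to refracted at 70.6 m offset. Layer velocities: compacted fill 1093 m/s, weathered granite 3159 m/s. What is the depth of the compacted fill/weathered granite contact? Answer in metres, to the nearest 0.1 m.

x_cross = 2h·√((V₂+V₁)/(V₂−V₁)) → h = x_cross / (2·√((V₂+V₁)/(V₂−V₁))).
√((V₂+V₁)/(V₂−V₁)) = √((3159+1093)/(3159−1093)) = 1.4346.
h = 70.6 / (2·1.4346) = 24.61 m.

24.6 m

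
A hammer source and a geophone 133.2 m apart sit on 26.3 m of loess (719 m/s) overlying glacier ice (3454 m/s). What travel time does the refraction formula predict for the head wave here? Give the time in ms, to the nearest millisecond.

θ_c = arcsin(V₁/V₂) = arcsin(719/3454) = 12.01°, cos θ_c = 0.9781.
Intercept time tᵢ = 2h cos θ_c / V₁ = 2·26.3·0.9781/719 = 0.07155 s.
t = x/V₂ + tᵢ = 133.2/3454 + 0.07155 = 0.11012 s.

110 ms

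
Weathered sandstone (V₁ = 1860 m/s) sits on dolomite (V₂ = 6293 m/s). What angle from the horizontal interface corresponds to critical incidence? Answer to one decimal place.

Critical incidence: sin θ_c = V₁/V₂ = 1860/6293 = 0.2956.
θ_c = arcsin 0.2956 = 17.19°.
Measured from the interface: 90° − 17.19° = 72.81°.

72.8°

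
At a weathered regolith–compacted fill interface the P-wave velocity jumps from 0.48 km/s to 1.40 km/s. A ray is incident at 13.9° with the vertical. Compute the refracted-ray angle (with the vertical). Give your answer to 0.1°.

44.5°

Snell's law: sin θ₂ = (V₂/V₁)·sin θ₁ = (1.40/0.48)·sin 13.9° = 0.7007.
θ₂ = arcsin 0.7007 = 44.48° from the normal.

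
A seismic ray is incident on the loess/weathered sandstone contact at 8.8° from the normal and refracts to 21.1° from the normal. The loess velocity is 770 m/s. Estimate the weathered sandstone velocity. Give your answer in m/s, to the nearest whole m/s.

1812 m/s

sin 8.8° = 0.1530; sin 21.1° = 0.3600.
V₂ = V₁·(sin θ₂/sin θ₁) = 770·(0.3600/0.1530) = 1811.92 m/s.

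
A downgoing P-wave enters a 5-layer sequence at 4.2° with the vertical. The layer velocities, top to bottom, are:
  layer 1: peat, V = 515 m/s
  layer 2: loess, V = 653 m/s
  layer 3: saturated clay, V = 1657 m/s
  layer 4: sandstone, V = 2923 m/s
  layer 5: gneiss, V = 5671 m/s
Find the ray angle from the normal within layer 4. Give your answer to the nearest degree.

25°

Snell's law across each interface conserves sin θ / V, so sin θ_4 = V_4·sin θ₁/V₁.
sin θ_4 = 2923 × sin 4.2° / 515 = 0.4157.
θ_4 = arcsin 0.4157 = 24.56°.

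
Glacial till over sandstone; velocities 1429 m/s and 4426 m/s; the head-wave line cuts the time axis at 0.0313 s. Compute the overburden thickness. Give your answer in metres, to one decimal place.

23.6 m

h = tᵢ·V₁·V₂ / (2·√(V₂²−V₁²)).
√(V₂²−V₁²) = √(4426² − 1429²) = 4189.0 m/s.
h = 0.0313 s × 1429 × 4426 / (2 × 4189.0) = 23.63 m.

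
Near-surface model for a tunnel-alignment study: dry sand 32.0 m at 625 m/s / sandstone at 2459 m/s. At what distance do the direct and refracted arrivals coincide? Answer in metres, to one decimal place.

θ_c = arcsin(625/2459) = 14.72°, so cos θ_c = 0.9672 and tᵢ = 2h cos θ_c/V₁ = 0.0990 s.
At crossover x/V₁ = x/V₂ + tᵢ ⇒ x = tᵢ/(1/V₁ − 1/V₂) = 0.09904/(1.6000e-03 − 4.0667e-04) = 82.99 m.

83.0 m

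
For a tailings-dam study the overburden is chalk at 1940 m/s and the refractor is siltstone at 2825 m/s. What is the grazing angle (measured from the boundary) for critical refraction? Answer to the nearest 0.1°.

46.6°

At critical incidence the refracted ray runs along the interface (θ₂ = 90°), so sin θ_c = V₁/V₂.
θ_c = arcsin(1940/2825) = arcsin 0.6867 = 43.37°.
Measured from the interface: 90° − 43.37° = 46.63°.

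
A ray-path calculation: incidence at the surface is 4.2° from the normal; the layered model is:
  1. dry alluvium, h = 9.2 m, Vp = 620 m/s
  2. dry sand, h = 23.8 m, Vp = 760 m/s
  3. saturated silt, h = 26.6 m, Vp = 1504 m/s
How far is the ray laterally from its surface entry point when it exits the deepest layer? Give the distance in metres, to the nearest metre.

8 m

Apply Snell's law at each interface; in layer i the horizontal offset is hᵢ·tan θᵢ.
Layer 1: θ = 4.20°; offset = 9.2·tan 4.20° = 0.676 m.
Layer 2: sin θ = 760·sin 4.2°/620 = 0.0898, θ = 5.15°; offset = 23.8·tan 5.15° = 2.145 m.
Layer 3: sin θ = 1504·sin 4.2°/620 = 0.1777, θ = 10.23°; offset = 26.6·tan 10.23° = 4.802 m.
Total horizontal offset = 7.623 m.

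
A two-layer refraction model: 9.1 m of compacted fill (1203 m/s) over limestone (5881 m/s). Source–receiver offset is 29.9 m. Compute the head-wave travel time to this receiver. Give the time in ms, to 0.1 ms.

19.9 ms

t = x/V₂ + 2h·√(V₂²−V₁²)/(V₁V₂).
√(V₂²−V₁²) = √(5881²−1203²) = 5756.6 m/s; delay term = 2·9.1·5756.6/(1203·5881) = 0.01481 s.
t = 29.9/5881 + 0.01481 = 0.01989 s.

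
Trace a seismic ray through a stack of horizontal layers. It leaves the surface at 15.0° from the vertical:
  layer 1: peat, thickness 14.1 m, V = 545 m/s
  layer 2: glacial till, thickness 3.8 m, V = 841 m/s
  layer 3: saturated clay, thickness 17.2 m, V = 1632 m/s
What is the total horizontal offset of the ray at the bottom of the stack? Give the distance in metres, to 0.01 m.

Apply Snell's law at each interface; in layer i the horizontal offset is hᵢ·tan θᵢ.
Layer 1: θ = 15.00°; offset = 14.1·tan 15.00° = 3.7781 m.
Layer 2: sin θ = 841·sin 15.0°/545 = 0.3994, θ = 23.54°; offset = 3.8·tan 23.54° = 1.6554 m.
Layer 3: sin θ = 1632·sin 15.0°/545 = 0.7750, θ = 50.81°; offset = 17.2·tan 50.81° = 21.0953 m.
Total horizontal offset = 26.5288 m.

26.53 m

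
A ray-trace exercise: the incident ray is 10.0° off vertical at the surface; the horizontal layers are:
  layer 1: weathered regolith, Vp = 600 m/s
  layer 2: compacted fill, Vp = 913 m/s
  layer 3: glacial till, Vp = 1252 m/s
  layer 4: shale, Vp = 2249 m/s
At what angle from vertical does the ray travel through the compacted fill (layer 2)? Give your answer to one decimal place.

15.3°

Ray parameter p = sin 10.0° / 600 = 2.8941e-04 s/m.
sin θ_2 = p·V_2 = 2.8941e-04 × 913 = 0.2642.
θ_2 = arcsin 0.2642 = 15.32°.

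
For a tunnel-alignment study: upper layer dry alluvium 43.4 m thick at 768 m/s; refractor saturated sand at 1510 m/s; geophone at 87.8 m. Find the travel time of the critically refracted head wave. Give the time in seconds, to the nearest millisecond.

t = x/V₂ + 2h·√(V₂²−V₁²)/(V₁V₂).
√(V₂²−V₁²) = √(1510²−768²) = 1300.1 m/s; delay term = 2·43.4·1300.1/(768·1510) = 0.09731 s.
t = 87.8/1510 + 0.09731 = 0.15546 s.

0.155 s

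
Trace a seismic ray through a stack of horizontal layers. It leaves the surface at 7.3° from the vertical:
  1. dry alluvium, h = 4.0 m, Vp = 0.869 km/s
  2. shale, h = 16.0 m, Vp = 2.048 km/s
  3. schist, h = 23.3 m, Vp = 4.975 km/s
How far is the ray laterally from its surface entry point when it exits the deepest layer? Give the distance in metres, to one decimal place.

Apply Snell's law at each interface; in layer i the horizontal offset is hᵢ·tan θᵢ.
Layer 1: θ = 7.30°; offset = 4.0·tan 7.30° = 0.512 m.
Layer 2: sin θ = 2.048·sin 7.3°/0.869 = 0.2995, θ = 17.43°; offset = 16.0·tan 17.43° = 5.022 m.
Layer 3: sin θ = 4.975·sin 7.3°/0.869 = 0.7274, θ = 46.67°; offset = 23.3·tan 46.67° = 24.701 m.
Σ offsets = 30.236 m.

30.2 m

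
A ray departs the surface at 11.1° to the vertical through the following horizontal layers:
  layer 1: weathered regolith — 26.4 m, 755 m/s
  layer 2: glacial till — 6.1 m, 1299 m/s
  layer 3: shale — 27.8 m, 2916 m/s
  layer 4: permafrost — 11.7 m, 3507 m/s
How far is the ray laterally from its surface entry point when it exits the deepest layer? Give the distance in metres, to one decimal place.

Ray parameter p = sin 11.1° / 755 m/s = 2.5500e-04 s/m.
Layer 1: θ = 11.10°; offset = 26.4·tan 11.10° = 5.179 m.
Layer 2: sin θ = p·1299 = 0.3312 → θ = 19.34°; offset = 6.1·tan 19.34° = 2.141 m.
Layer 3: sin θ = p·2916 = 0.7436 → θ = 48.04°; offset = 27.8·tan 48.04° = 30.914 m.
Layer 4: sin θ = p·3507 = 0.8943 → θ = 63.41°; offset = 11.7·tan 63.41° = 23.380 m.
Σ offsets = 61.615 m.

61.6 m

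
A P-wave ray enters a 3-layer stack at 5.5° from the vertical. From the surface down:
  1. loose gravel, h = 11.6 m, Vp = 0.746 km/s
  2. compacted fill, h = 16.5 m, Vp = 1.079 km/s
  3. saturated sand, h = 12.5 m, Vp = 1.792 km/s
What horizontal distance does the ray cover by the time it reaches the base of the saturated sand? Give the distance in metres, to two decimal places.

6.38 m

p = sin θ₁/V₁ = sin 5.5°/0.746 = 1.2848e-01 s/km is conserved through the stack.
Layer 1: θ = 5.50°; offset = 11.6·tan 5.50° = 1.1170 m.
Layer 2: sin θ = p·1.079 = 0.1386 → θ = 7.97°; offset = 16.5·tan 7.97° = 2.3097 m.
Layer 3: sin θ = p·1.792 = 0.2302 → θ = 13.31°; offset = 12.5·tan 13.31° = 2.9574 m.
Total horizontal offset = 6.3840 m.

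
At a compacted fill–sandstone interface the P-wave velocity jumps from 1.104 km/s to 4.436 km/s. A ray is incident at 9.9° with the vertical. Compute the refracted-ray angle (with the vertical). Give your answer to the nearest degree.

Snell's law: sin θ₂ = (V₂/V₁)·sin θ₁ = (4.436/1.104)·sin 9.9° = 0.6908.
θ₂ = sin⁻¹(0.6908) = 43.70° (from vertical).

44°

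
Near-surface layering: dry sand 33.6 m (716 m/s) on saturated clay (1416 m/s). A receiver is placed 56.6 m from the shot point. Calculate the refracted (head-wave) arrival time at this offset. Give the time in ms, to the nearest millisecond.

121 ms

t = x/V₂ + 2h·√(V₂²−V₁²)/(V₁V₂).
√(V₂²−V₁²) = √(1416²−716²) = 1221.6 m/s; delay term = 2·33.6·1221.6/(716·1416) = 0.08097 s.
t = 56.6/1416 + 0.08097 = 0.12094 s.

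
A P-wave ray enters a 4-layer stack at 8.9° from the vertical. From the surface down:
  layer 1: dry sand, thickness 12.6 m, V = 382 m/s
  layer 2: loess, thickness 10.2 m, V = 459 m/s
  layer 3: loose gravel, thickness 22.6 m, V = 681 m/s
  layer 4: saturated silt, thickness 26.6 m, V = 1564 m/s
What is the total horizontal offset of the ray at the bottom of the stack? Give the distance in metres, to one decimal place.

Apply Snell's law at each interface; in layer i the horizontal offset is hᵢ·tan θᵢ.
Layer 1: θ = 8.90°; offset = 12.6·tan 8.90° = 1.973 m.
Layer 2: sin θ = 459·sin 8.9°/382 = 0.1859, θ = 10.71°; offset = 10.2·tan 10.71° = 1.930 m.
Layer 3: sin θ = 681·sin 8.9°/382 = 0.2758, θ = 16.01°; offset = 22.6·tan 16.01° = 6.485 m.
Layer 4: sin θ = 1564·sin 8.9°/382 = 0.6334, θ = 39.30°; offset = 26.6·tan 39.30° = 21.774 m.
Summing the layer offsets gives 32.162 m.

32.2 m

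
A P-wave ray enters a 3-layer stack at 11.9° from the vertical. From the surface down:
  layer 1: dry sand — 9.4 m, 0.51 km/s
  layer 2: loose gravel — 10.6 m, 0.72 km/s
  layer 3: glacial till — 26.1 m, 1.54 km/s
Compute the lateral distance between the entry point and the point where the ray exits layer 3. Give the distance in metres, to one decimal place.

Ray parameter p = sin 11.9° / 0.51 km/s = 4.0432e-01 s/km.
Layer 1: θ = 11.90°; offset = 9.4·tan 11.90° = 1.981 m.
Layer 2: sin θ = p·0.72 = 0.2911 → θ = 16.92°; offset = 10.6·tan 16.92° = 3.225 m.
Layer 3: sin θ = p·1.54 = 0.6227 → θ = 38.51°; offset = 26.1·tan 38.51° = 20.769 m.
Summing the layer offsets gives 25.975 m.

26.0 m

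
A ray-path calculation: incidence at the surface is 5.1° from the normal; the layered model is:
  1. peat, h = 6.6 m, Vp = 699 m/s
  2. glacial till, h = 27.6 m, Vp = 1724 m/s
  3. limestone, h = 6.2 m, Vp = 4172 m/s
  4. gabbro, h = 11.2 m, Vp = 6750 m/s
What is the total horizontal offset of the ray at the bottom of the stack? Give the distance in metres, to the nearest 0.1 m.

Ray parameter p = sin 5.1° / 699 m/s = 1.2717e-04 s/m.
Layer 1: θ = 5.10°; offset = 6.6·tan 5.10° = 0.589 m.
Layer 2: sin θ = p·1724 = 0.2192 → θ = 12.66°; offset = 27.6·tan 12.66° = 6.202 m.
Layer 3: sin θ = p·4172 = 0.5306 → θ = 32.04°; offset = 6.2·tan 32.04° = 3.881 m.
Layer 4: sin θ = p·6750 = 0.8584 → θ = 59.14°; offset = 11.2·tan 59.14° = 18.743 m.
Σ offsets = 29.415 m.

29.4 m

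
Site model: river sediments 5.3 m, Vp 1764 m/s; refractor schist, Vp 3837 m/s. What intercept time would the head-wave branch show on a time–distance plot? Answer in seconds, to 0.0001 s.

θ_c = arcsin(V₁/V₂) = arcsin(1764/3837) = 27.37°; cos θ_c = 0.8881.
tᵢ = 2h·cos θ_c / V₁ = 2·5.3·0.8881 / 1764 = 0.00534 s.

0.0053 s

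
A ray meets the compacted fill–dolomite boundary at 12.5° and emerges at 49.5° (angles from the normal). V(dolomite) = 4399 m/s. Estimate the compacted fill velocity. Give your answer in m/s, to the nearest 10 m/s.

sin 12.5° = 0.2164; sin 49.5° = 0.7604.
V₁ = V₂·(sin θ₁/sin θ₂) = 4399·(0.2164/0.7604) = 1252.12 m/s.

1250 m/s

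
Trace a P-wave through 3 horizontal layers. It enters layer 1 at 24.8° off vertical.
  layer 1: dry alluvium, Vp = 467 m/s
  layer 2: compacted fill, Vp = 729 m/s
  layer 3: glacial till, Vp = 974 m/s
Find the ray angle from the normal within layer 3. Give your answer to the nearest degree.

61°

Ray parameter p = sin 24.8° / 467 = 8.9818e-04 s/m.
sin θ_3 = p·V_3 = 8.9818e-04 × 974 = 0.8748.
θ_3 = arcsin 0.8748 = 61.03°.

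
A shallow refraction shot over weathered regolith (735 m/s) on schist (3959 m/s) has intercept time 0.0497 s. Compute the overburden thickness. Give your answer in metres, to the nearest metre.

θ_c = arcsin(735/3959) = 10.70°; cos θ_c = 0.9826.
tᵢ = 2h cos θ_c/V₁ ⇒ h = tᵢ·V₁/(2 cos θ_c) = 0.0497·735/(2·0.9826) = 18.59 m.

19 m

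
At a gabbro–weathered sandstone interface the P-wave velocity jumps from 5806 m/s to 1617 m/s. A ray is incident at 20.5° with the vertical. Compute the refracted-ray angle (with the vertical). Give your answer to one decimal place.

Snell's law: sin θ₂ = (V₂/V₁)·sin θ₁ = (1617/5806)·sin 20.5° = 0.0975.
θ₂ = arcsin 0.0975 = 5.60° from the normal.

5.6°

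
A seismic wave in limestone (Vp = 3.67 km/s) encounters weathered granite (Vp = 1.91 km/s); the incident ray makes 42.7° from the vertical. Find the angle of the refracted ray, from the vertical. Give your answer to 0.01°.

20.67°

sin θ₁/V₁ = sin θ₂/V₂ ⇒ sin θ₂ = 1.91·sin 42.7°/3.67 = 1.91·0.6782/3.67 = 0.3529.
θ₂ = arcsin 0.3529 = 20.67° from the normal.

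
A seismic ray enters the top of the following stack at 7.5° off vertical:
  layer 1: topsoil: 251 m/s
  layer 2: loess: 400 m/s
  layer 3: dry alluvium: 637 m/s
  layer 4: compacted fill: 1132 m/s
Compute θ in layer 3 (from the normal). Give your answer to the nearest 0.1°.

19.3°

Snell's law across each interface conserves sin θ / V, so sin θ_3 = V_3·sin θ₁/V₁.
sin θ_3 = 637 × sin 7.5° / 251 = 0.3313.
θ_3 = arcsin 0.3313 = 19.35°.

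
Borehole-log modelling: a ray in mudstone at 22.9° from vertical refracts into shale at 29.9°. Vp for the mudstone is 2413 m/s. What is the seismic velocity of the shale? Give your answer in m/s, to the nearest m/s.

3091 m/s

Snell's law: sin 22.9°/V₁ = sin 29.9°/V₂.
V₂ = V₁·sin 29.9°/sin 22.9° = 2413 × 1.2811 = 3091.18 m/s.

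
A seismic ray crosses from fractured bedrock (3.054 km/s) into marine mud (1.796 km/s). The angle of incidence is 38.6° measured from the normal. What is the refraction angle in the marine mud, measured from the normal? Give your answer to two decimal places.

21.52°

sin θ₁/V₁ = sin θ₂/V₂ ⇒ sin θ₂ = 1.796·sin 38.6°/3.054 = 1.796·0.6239/3.054 = 0.3669.
θ₂ = sin⁻¹(0.3669) = 21.52° (from vertical).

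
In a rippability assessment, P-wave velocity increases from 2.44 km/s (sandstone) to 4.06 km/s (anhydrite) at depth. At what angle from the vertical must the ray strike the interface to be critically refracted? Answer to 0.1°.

36.9°

At critical incidence the refracted ray runs along the interface (θ₂ = 90°), so sin θ_c = V₁/V₂.
θ_c = arcsin(2.44/4.06) = arcsin 0.6010 = 36.94°.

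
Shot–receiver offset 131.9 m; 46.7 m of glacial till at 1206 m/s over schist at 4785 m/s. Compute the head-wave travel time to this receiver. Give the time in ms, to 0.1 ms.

102.5 ms

t = x/V₂ + 2h·√(V₂²−V₁²)/(V₁V₂).
√(V₂²−V₁²) = √(4785²−1206²) = 4630.5 m/s; delay term = 2·46.7·4630.5/(1206·4785) = 0.07495 s.
t = 131.9/4785 + 0.07495 = 0.10251 s.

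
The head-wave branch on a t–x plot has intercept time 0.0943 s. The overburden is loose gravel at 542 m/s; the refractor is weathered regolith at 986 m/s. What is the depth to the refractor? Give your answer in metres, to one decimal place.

30.6 m

θ_c = arcsin(542/986) = 33.35°; cos θ_c = 0.8354.
tᵢ = 2h cos θ_c/V₁ ⇒ h = tᵢ·V₁/(2 cos θ_c) = 0.0943·542/(2·0.8354) = 30.59 m.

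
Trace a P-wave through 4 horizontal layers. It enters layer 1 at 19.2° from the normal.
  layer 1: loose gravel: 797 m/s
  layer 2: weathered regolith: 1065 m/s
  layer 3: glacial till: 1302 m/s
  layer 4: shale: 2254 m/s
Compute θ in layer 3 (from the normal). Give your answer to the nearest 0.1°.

32.5°

Ray parameter p = sin 19.2° / 797 = 4.1263e-04 s/m.
sin θ_3 = p·V_3 = 4.1263e-04 × 1302 = 0.5372.
θ_3 = arcsin 0.5372 = 32.50°.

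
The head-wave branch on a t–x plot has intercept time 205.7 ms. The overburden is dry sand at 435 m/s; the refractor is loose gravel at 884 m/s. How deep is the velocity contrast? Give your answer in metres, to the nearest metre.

51 m

θ_c = arcsin(435/884) = 29.48°; cos θ_c = 0.8705.
tᵢ = 2h cos θ_c/V₁ ⇒ h = tᵢ·V₁/(2 cos θ_c) = 0.2057·435/(2·0.8705) = 51.39 m.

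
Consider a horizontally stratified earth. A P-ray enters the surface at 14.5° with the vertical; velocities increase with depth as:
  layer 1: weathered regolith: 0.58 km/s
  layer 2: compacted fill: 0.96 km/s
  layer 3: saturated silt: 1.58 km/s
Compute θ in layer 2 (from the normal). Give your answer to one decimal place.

Ray parameter p = sin 14.5° / 0.58 = 4.3169e-01 s/km.
sin θ_2 = p·V_2 = 4.3169e-01 × 0.96 = 0.4144.
θ_2 = arcsin 0.4144 = 24.48°.

24.5°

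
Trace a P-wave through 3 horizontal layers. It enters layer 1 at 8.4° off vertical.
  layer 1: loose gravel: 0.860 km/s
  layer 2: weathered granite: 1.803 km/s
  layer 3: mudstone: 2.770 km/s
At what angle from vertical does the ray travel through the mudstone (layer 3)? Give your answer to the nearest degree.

28°

Ray parameter p = sin 8.4° / 0.860 = 1.6986e-01 s/km.
sin θ_3 = p·V_3 = 1.6986e-01 × 2.770 = 0.4705.
θ_3 = arcsin 0.4705 = 28.07°.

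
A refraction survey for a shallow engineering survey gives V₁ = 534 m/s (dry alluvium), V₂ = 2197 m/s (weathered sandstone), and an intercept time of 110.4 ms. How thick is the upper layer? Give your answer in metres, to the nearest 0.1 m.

θ_c = arcsin(534/2197) = 14.07°; cos θ_c = 0.9700.
tᵢ = 2h cos θ_c/V₁ ⇒ h = tᵢ·V₁/(2 cos θ_c) = 0.1104·534/(2·0.9700) = 30.39 m.

30.4 m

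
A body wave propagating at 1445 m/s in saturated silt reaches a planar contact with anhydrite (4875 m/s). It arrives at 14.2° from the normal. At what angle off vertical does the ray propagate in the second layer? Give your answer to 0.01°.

sin θ₁/V₁ = sin θ₂/V₂ ⇒ sin θ₂ = 4875·sin 14.2°/1445 = 4875·0.2453/1445 = 0.8276.
θ₂ = sin⁻¹(0.8276) = 55.85° (from vertical).

55.85°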